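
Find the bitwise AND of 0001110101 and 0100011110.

AND: 1 only when both bits are 1
  0001110101
& 0100011110
------------
  0000010100
Decimal: 117 & 286 = 20



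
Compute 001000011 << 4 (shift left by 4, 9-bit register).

Original: 001000011 (decimal 67)
Shift left by 4 positions
Append 4 zeros on the right and drop the 4 high bits that overflow the 9-bit width
Result: 000110000 (decimal 48)
Equivalent: 67 << 4 = 67 × 2^4 = 1072, truncated to 9 bits = 48



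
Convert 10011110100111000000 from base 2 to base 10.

Sum of powers of 2 for each 1-bit:
2^6 + 2^7 + 2^8 + 2^11 + 2^13 + 2^14 + 2^15 + 2^16 + 2^19
= 64 + 128 + 256 + 2048 + 8192 + 16384 + 32768 + 65536 + 524288
= 649664



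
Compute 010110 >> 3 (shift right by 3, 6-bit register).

Original: 010110 (decimal 22)
Shift right by 3 positions
Drop the 3 low bits; fill with zeros on the left
Result: 000010 (decimal 2)
Equivalent: 22 >> 3 = 22 ÷ 2^3 = 2



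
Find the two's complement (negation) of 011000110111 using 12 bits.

Original: 011000110111
Step 1 - Invert all bits: 100111001000
Step 2 - Add 1: 100111001001
Verification: 011000110111 + 100111001001 = 1000000000000; discarding the end carry (carry out of the top bit) leaves the 12-bit value 000000000000, as required for x + (-x)



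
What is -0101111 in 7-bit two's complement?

Original: 0101111
Step 1 - Invert all bits: 1010000
Step 2 - Add 1: 1010001
Verification: 0101111 + 1010001 = 10000000; discarding the end carry (carry out of the top bit) leaves the 7-bit value 0000000, as required for x + (-x)



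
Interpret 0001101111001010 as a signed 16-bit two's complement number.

Binary: 0001101111001010
Sign bit: 0 (non-negative)
Read directly as an unsigned value:
0001101111001010 = 4096 + 2048 + 512 + 256 + 128 + 64 + 8 + 2 = 7114
Value: 7114



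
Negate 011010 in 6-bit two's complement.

Original: 011010
Step 1 - Invert all bits: 100101
Step 2 - Add 1: 100110
Verification: 011010 + 100110 = 1000000; discarding the end carry (carry out of the top bit) leaves the 6-bit value 000000, as required for x + (-x)



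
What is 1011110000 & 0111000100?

AND: 1 only when both bits are 1
  1011110000
& 0111000100
------------
  0011000000
Decimal: 752 & 452 = 192



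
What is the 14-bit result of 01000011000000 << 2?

Original: 01000011000000 (decimal 4288)
Shift left by 2 positions
Append 2 zeros on the right and drop the 2 high bits that overflow the 14-bit width
Result: 00001100000000 (decimal 768)
Equivalent: 4288 << 2 = 4288 × 2^2 = 17152, truncated to 14 bits = 768



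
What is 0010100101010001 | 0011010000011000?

OR: 1 when either bit is 1
  0010100101010001
| 0011010000011000
------------------
  0011110101011001
Decimal: 10577 | 13336 = 15705



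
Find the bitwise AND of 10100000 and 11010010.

AND: 1 only when both bits are 1
  10100000
& 11010010
----------
  10000000
Decimal: 160 & 210 = 128



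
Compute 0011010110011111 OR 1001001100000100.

OR: 1 when either bit is 1
  0011010110011111
| 1001001100000100
------------------
  1011011110011111
Decimal: 13727 | 37636 = 47007



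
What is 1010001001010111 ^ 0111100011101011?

XOR: 1 when bits differ
  1010001001010111
^ 0111100011101011
------------------
  1101101010111100
Decimal: 41559 ^ 30955 = 55996



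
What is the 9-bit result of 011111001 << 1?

Original: 011111001 (decimal 249)
Shift left by 1 position
Append 1 zero on the right
Result: 111110010 (decimal 498)
Equivalent: 249 << 1 = 249 × 2^1 = 498



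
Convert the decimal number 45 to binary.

Using repeated division by 2:
45 ÷ 2 = 22 remainder 1
22 ÷ 2 = 11 remainder 0
11 ÷ 2 = 5 remainder 1
5 ÷ 2 = 2 remainder 1
2 ÷ 2 = 1 remainder 0
1 ÷ 2 = 0 remainder 1
Reading remainders bottom to top: 101101



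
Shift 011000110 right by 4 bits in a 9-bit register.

Original: 011000110 (decimal 198)
Shift right by 4 positions
Drop the 4 low bits; fill with zeros on the left
Result: 000001100 (decimal 12)
Equivalent: 198 >> 4 = 198 ÷ 2^4 = 12



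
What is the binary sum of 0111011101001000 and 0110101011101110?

Add column by column from the right: bit + bit + carry-in; write the sum mod 2, carry 1 when the sum is 2 or 3.
carry:  1111111110010000
        0111011101001000
+       0110101011101110
------------------------
       01110001000110110
(the carry out of the leftmost column, 0, becomes the leading bit)
Decimal check:
  0111011101001000 = 16384 + 8192 + 4096 + 1024 + 512 + 256 + 64 + 8 = 30536
  0110101011101110 = 16384 + 8192 + 2048 + 512 + 128 + 64 + 32 + 8 + 4 + 2 = 27374
  30536 + 27374 = 57910, and 01110001000110110 = 32768 + 16384 + 8192 + 512 + 32 + 16 + 4 + 2 = 57910 ✓



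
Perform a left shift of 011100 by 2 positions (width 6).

Original: 011100 (decimal 28)
Shift left by 2 positions
Append 2 zeros on the right and drop the 2 high bits that overflow the 6-bit width
Result: 110000 (decimal 48)
Equivalent: 28 << 2 = 28 × 2^2 = 112, truncated to 6 bits = 48



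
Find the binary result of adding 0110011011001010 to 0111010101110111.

Add column by column from the right: bit + bit + carry-in; write the sum mod 2, carry 1 when the sum is 2 or 3.
carry:  1100111111111100
        0110011011001010
+       0111010101110111
------------------------
       01101110001000001
(the carry out of the leftmost column, 0, becomes the leading bit)
Decimal check:
  0110011011001010 = 16384 + 8192 + 1024 + 512 + 128 + 64 + 8 + 2 = 26314
  0111010101110111 = 16384 + 8192 + 4096 + 1024 + 256 + 64 + 32 + 16 + 4 + 2 + 1 = 30071
  26314 + 30071 = 56385, and 01101110001000001 = 32768 + 16384 + 4096 + 2048 + 1024 + 64 + 1 = 56385 ✓



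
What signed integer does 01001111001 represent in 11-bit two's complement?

Binary: 01001111001
Sign bit: 0 (non-negative)
Read directly as an unsigned value:
01001111001 = 512 + 64 + 32 + 16 + 8 + 1 = 633
Value: 633



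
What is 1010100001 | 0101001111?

OR: 1 when either bit is 1
  1010100001
| 0101001111
------------
  1111101111
Decimal: 673 | 335 = 1007



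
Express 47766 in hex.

Using repeated division by 16 (digits 10–15 are A–F):
47766 ÷ 16 = 2985 remainder 6
2985 ÷ 16 = 186 remainder 9
186 ÷ 16 = 11 remainder 10 (A)
11 ÷ 16 = 0 remainder 11 (B)
Reading remainders bottom to top: BA96



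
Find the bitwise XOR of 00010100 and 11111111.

XOR: 1 when bits differ
  00010100
^ 11111111
----------
  11101011
Decimal: 20 ^ 255 = 235



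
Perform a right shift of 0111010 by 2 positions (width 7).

Original: 0111010 (decimal 58)
Shift right by 2 positions
Drop the 2 low bits; fill with zeros on the left
Result: 0001110 (decimal 14)
Equivalent: 58 >> 2 = 58 ÷ 2^2 = 14



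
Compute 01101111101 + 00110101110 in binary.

Add column by column from the right: bit + bit + carry-in; write the sum mod 2, carry 1 when the sum is 2 or 3.
carry:  11111111000
        01101111101
+       00110101110
-------------------
       010100101011
(the carry out of the leftmost column, 0, becomes the leading bit)
Decimal check:
  01101111101 = 512 + 256 + 64 + 32 + 16 + 8 + 4 + 1 = 893
  00110101110 = 256 + 128 + 32 + 8 + 4 + 2 = 430
  893 + 430 = 1323, and 010100101011 = 1024 + 256 + 32 + 8 + 2 + 1 = 1323 ✓



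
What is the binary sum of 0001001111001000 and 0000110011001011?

Add column by column from the right: bit + bit + carry-in; write the sum mod 2, carry 1 when the sum is 2 or 3.
carry:  0011111110010000
        0001001111001000
+       0000110011001011
------------------------
       00010000010010011
(the carry out of the leftmost column, 0, becomes the leading bit)
Decimal check:
  0001001111001000 = 4096 + 512 + 256 + 128 + 64 + 8 = 5064
  0000110011001011 = 2048 + 1024 + 128 + 64 + 8 + 2 + 1 = 3275
  5064 + 3275 = 8339, and 00010000010010011 = 8192 + 128 + 16 + 2 + 1 = 8339 ✓



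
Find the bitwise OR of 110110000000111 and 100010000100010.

OR: 1 when either bit is 1
  110110000000111
| 100010000100010
-----------------
  110110000100111
Decimal: 27655 | 17442 = 27687



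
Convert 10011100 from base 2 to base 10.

Sum of powers of 2 for each 1-bit:
2^2 + 2^3 + 2^4 + 2^7
= 4 + 8 + 16 + 128
= 156



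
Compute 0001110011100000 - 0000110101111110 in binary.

Method 1 - Direct subtraction (column by column from the right: bit − bit − borrow-in; if negative, add 2 and borrow 1 from the next column):
borrow: 0001111011111100
        0001110011100000
-       0000110101111110
------------------------
        0000111101100010

Method 2 - Add two's complement:
Two's complement of 0000110101111110: invert → 1111001010000001, add 1 → 1111001010000010
  0001110011100000
+ 1111001010000010
------------------
 10000111101100010  (end carry out of the top bit = 1)
Discarding the end carry: 0000111101100010
Decimal check:
  0001110011100000 = 4096 + 2048 + 1024 + 128 + 64 + 32 = 7392
  0000110101111110 = 2048 + 1024 + 256 + 64 + 32 + 16 + 8 + 4 + 2 = 3454
  7392 - 3454 = 3938, and 0000111101100010 = 2048 + 1024 + 512 + 256 + 64 + 32 + 2 = 3938 ✓



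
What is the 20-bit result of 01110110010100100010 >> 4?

Original: 01110110010100100010 (decimal 484642)
Shift right by 4 positions
Drop the 4 low bits; fill with zeros on the left
Result: 00000111011001010010 (decimal 30290)
Equivalent: 484642 >> 4 = 484642 ÷ 2^4 = 30290



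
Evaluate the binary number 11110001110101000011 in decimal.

Sum of powers of 2 for each 1-bit:
2^0 + 2^1 + 2^6 + 2^8 + 2^10 + 2^11 + 2^12 + 2^16 + 2^17 + 2^18 + 2^19
= 1 + 2 + 64 + 256 + 1024 + 2048 + 4096 + 65536 + 131072 + 262144 + 524288
= 990531



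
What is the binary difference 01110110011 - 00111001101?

Method 1 - Direct subtraction (column by column from the right: bit − bit − borrow-in; if negative, add 2 and borrow 1 from the next column):
borrow: 01110011000
        01110110011
-       00111001101
-------------------
        00111100110

Method 2 - Add two's complement:
Two's complement of 00111001101: invert → 11000110010, add 1 → 11000110011
  01110110011
+ 11000110011
-------------
 100111100110  (end carry out of the top bit = 1)
Discarding the end carry: 00111100110
Decimal check:
  01110110011 = 512 + 256 + 128 + 32 + 16 + 2 + 1 = 947
  00111001101 = 256 + 128 + 64 + 8 + 4 + 1 = 461
  947 - 461 = 486, and 00111100110 = 256 + 128 + 64 + 32 + 4 + 2 = 486 ✓



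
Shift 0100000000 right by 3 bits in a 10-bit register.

Original: 0100000000 (decimal 256)
Shift right by 3 positions
Drop the 3 low bits; fill with zeros on the left
Result: 0000100000 (decimal 32)
Equivalent: 256 >> 3 = 256 ÷ 2^3 = 32



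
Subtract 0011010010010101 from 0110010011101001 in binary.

Method 1 - Direct subtraction (column by column from the right: bit − bit − borrow-in; if negative, add 2 and borrow 1 from the next column):
borrow: 0110000000101000
        0110010011101001
-       0011010010010101
------------------------
        0011000001010100

Method 2 - Add two's complement:
Two's complement of 0011010010010101: invert → 1100101101101010, add 1 → 1100101101101011
  0110010011101001
+ 1100101101101011
------------------
 10011000001010100  (end carry out of the top bit = 1)
Discarding the end carry: 0011000001010100
Decimal check:
  0110010011101001 = 16384 + 8192 + 1024 + 128 + 64 + 32 + 8 + 1 = 25833
  0011010010010101 = 8192 + 4096 + 1024 + 128 + 16 + 4 + 1 = 13461
  25833 - 13461 = 12372, and 0011000001010100 = 8192 + 4096 + 64 + 16 + 4 = 12372 ✓



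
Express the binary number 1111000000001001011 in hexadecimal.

Group into 4-bit nibbles from right:
  0111 = 7
  1000 = 8
  0000 = 0
  0100 = 4
  1011 = B
Result: 7804B



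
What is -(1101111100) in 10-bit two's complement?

Original (sign bit 1, negative): 1101111100
Step 1 - Invert all bits: 0010000011
Step 2 - Add 1: 0010000100
Verification: 1101111100 + 0010000100 = 10000000000; discarding the end carry (carry out of the top bit) leaves the 10-bit value 0000000000, as required for x + (-x)



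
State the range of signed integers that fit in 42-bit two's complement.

For 42-bit two's complement:
Minimum: -2^41 = -2199023255552
Maximum: 2^41 - 1 = 2199023255551



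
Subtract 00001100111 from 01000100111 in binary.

Method 1 - Direct subtraction (column by column from the right: bit − bit − borrow-in; if negative, add 2 and borrow 1 from the next column):
borrow: 01110000000
        01000100111
-       00001100111
-------------------
        00111000000

Method 2 - Add two's complement:
Two's complement of 00001100111: invert → 11110011000, add 1 → 11110011001
  01000100111
+ 11110011001
-------------
 100111000000  (end carry out of the top bit = 1)
Discarding the end carry: 00111000000
Decimal check:
  01000100111 = 512 + 32 + 4 + 2 + 1 = 551
  00001100111 = 64 + 32 + 4 + 2 + 1 = 103
  551 - 103 = 448, and 00111000000 = 256 + 128 + 64 = 448 ✓



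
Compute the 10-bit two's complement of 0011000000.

Original: 0011000000
Step 1 - Invert all bits: 1100111111
Step 2 - Add 1: 1101000000
Verification: 0011000000 + 1101000000 = 10000000000; discarding the end carry (carry out of the top bit) leaves the 10-bit value 0000000000, as required for x + (-x)



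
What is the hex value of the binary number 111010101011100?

Group into 4-bit nibbles from right:
  0111 = 7
  0101 = 5
  0101 = 5
  1100 = C
Result: 755C



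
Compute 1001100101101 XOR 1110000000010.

XOR: 1 when bits differ
  1001100101101
^ 1110000000010
---------------
  0111100101111
Decimal: 4909 ^ 7170 = 3887



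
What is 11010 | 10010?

OR: 1 when either bit is 1
  11010
| 10010
-------
  11010
Decimal: 26 | 18 = 26



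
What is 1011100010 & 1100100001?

AND: 1 only when both bits are 1
  1011100010
& 1100100001
------------
  1000100000
Decimal: 738 & 801 = 544



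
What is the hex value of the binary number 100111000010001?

Group into 4-bit nibbles from right:
  0100 = 4
  1110 = E
  0001 = 1
  0001 = 1
Result: 4E11



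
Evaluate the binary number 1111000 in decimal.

Sum of powers of 2 for each 1-bit:
2^3 + 2^4 + 2^5 + 2^6
= 8 + 16 + 32 + 64
= 120



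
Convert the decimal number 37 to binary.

Using repeated division by 2:
37 ÷ 2 = 18 remainder 1
18 ÷ 2 = 9 remainder 0
9 ÷ 2 = 4 remainder 1
4 ÷ 2 = 2 remainder 0
2 ÷ 2 = 1 remainder 0
1 ÷ 2 = 0 remainder 1
Reading remainders bottom to top: 100101



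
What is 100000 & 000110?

AND: 1 only when both bits are 1
  100000
& 000110
--------
  000000
Decimal: 32 & 6 = 0



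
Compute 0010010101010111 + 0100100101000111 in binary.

Add column by column from the right: bit + bit + carry-in; write the sum mod 2, carry 1 when the sum is 2 or 3.
carry:  0000001010001110
        0010010101010111
+       0100100101000111
------------------------
       00110111010011110
(the carry out of the leftmost column, 0, becomes the leading bit)
Decimal check:
  0010010101010111 = 8192 + 1024 + 256 + 64 + 16 + 4 + 2 + 1 = 9559
  0100100101000111 = 16384 + 2048 + 256 + 64 + 4 + 2 + 1 = 18759
  9559 + 18759 = 28318, and 00110111010011110 = 16384 + 8192 + 2048 + 1024 + 512 + 128 + 16 + 8 + 4 + 2 = 28318 ✓



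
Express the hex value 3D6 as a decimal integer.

Expand by place value (powers of 16):
Digit values: D = 13
3D6 = 3 × 16^2 + 13 × 16^1 + 6 × 16^0
= 3 × 256 + 13 × 16 + 6 × 1
= 768 + 208 + 6
= 982



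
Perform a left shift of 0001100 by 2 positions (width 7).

Original: 0001100 (decimal 12)
Shift left by 2 positions
Append 2 zeros on the right
Result: 0110000 (decimal 48)
Equivalent: 12 << 2 = 12 × 2^2 = 48



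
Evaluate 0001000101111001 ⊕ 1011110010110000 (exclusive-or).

XOR: 1 when bits differ
  0001000101111001
^ 1011110010110000
------------------
  1010110111001001
Decimal: 4473 ^ 48304 = 44489



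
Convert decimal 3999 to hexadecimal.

Using repeated division by 16 (digits 10–15 are A–F):
3999 ÷ 16 = 249 remainder 15 (F)
249 ÷ 16 = 15 remainder 9
15 ÷ 16 = 0 remainder 15 (F)
Reading remainders bottom to top: F9F



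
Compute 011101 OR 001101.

OR: 1 when either bit is 1
  011101
| 001101
--------
  011101
Decimal: 29 | 13 = 29



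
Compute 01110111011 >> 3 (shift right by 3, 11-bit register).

Original: 01110111011 (decimal 955)
Shift right by 3 positions
Drop the 3 low bits; fill with zeros on the left
Result: 00001110111 (decimal 119)
Equivalent: 955 >> 3 = 955 ÷ 2^3 = 119



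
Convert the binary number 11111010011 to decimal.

Sum of powers of 2 for each 1-bit:
2^0 + 2^1 + 2^4 + 2^6 + 2^7 + 2^8 + 2^9 + 2^10
= 1 + 2 + 16 + 64 + 128 + 256 + 512 + 1024
= 2003



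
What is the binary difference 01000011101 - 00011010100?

Method 1 - Direct subtraction (column by column from the right: bit − bit − borrow-in; if negative, add 2 and borrow 1 from the next column):
borrow: 01110000000
        01000011101
-       00011010100
-------------------
        00101001001

Method 2 - Add two's complement:
Two's complement of 00011010100: invert → 11100101011, add 1 → 11100101100
  01000011101
+ 11100101100
-------------
 100101001001  (end carry out of the top bit = 1)
Discarding the end carry: 00101001001
Decimal check:
  01000011101 = 512 + 16 + 8 + 4 + 1 = 541
  00011010100 = 128 + 64 + 16 + 4 = 212
  541 - 212 = 329, and 00101001001 = 256 + 64 + 8 + 1 = 329 ✓



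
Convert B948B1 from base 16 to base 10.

Expand by place value (powers of 16):
Digit values: B = 11
B948B1 = 11 × 16^5 + 9 × 16^4 + 4 × 16^3 + 8 × 16^2 + 11 × 16^1 + 1 × 16^0
= 11 × 1048576 + 9 × 65536 + 4 × 4096 + 8 × 256 + 11 × 16 + 1 × 1
= 11534336 + 589824 + 16384 + 2048 + 176 + 1
= 12142769



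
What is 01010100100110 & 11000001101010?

AND: 1 only when both bits are 1
  01010100100110
& 11000001101010
----------------
  01000000100010
Decimal: 5414 & 12394 = 4130



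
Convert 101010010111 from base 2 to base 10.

Sum of powers of 2 for each 1-bit:
2^0 + 2^1 + 2^2 + 2^4 + 2^7 + 2^9 + 2^11
= 1 + 2 + 4 + 16 + 128 + 512 + 2048
= 2711



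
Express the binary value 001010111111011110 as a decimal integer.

Sum of powers of 2 for each 1-bit:
2^1 + 2^2 + 2^3 + 2^4 + 2^6 + 2^7 + 2^8 + 2^9 + 2^10 + 2^11 + 2^13 + 2^15
= 2 + 4 + 8 + 16 + 64 + 128 + 256 + 512 + 1024 + 2048 + 8192 + 32768
= 45022



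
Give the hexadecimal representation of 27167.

Using repeated division by 16 (digits 10–15 are A–F):
27167 ÷ 16 = 1697 remainder 15 (F)
1697 ÷ 16 = 106 remainder 1
106 ÷ 16 = 6 remainder 10 (A)
6 ÷ 16 = 0 remainder 6
Reading remainders bottom to top: 6A1F



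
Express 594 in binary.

Using repeated division by 2:
594 ÷ 2 = 297 remainder 0
297 ÷ 2 = 148 remainder 1
148 ÷ 2 = 74 remainder 0
74 ÷ 2 = 37 remainder 0
37 ÷ 2 = 18 remainder 1
18 ÷ 2 = 9 remainder 0
9 ÷ 2 = 4 remainder 1
4 ÷ 2 = 2 remainder 0
2 ÷ 2 = 1 remainder 0
1 ÷ 2 = 0 remainder 1
Reading remainders bottom to top: 1001010010



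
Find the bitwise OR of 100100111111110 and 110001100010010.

OR: 1 when either bit is 1
  100100111111110
| 110001100010010
-----------------
  110101111111110
Decimal: 18942 | 25362 = 27646



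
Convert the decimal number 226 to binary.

Using repeated division by 2:
226 ÷ 2 = 113 remainder 0
113 ÷ 2 = 56 remainder 1
56 ÷ 2 = 28 remainder 0
28 ÷ 2 = 14 remainder 0
14 ÷ 2 = 7 remainder 0
7 ÷ 2 = 3 remainder 1
3 ÷ 2 = 1 remainder 1
1 ÷ 2 = 0 remainder 1
Reading remainders bottom to top: 11100010



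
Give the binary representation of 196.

Using repeated division by 2:
196 ÷ 2 = 98 remainder 0
98 ÷ 2 = 49 remainder 0
49 ÷ 2 = 24 remainder 1
24 ÷ 2 = 12 remainder 0
12 ÷ 2 = 6 remainder 0
6 ÷ 2 = 3 remainder 0
3 ÷ 2 = 1 remainder 1
1 ÷ 2 = 0 remainder 1
Reading remainders bottom to top: 11000100



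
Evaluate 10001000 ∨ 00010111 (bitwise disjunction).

OR: 1 when either bit is 1
  10001000
| 00010111
----------
  10011111
Decimal: 136 | 23 = 159



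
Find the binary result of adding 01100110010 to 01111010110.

Add column by column from the right: bit + bit + carry-in; write the sum mod 2, carry 1 when the sum is 2 or 3.
carry:  11111101100
        01100110010
+       01111010110
-------------------
       011100001000
(the carry out of the leftmost column, 0, becomes the leading bit)
Decimal check:
  01100110010 = 512 + 256 + 32 + 16 + 2 = 818
  01111010110 = 512 + 256 + 128 + 64 + 16 + 4 + 2 = 982
  818 + 982 = 1800, and 011100001000 = 1024 + 512 + 256 + 8 = 1800 ✓



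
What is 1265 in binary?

Using repeated division by 2:
1265 ÷ 2 = 632 remainder 1
632 ÷ 2 = 316 remainder 0
316 ÷ 2 = 158 remainder 0
158 ÷ 2 = 79 remainder 0
79 ÷ 2 = 39 remainder 1
39 ÷ 2 = 19 remainder 1
19 ÷ 2 = 9 remainder 1
9 ÷ 2 = 4 remainder 1
4 ÷ 2 = 2 remainder 0
2 ÷ 2 = 1 remainder 0
1 ÷ 2 = 0 remainder 1
Reading remainders bottom to top: 10011110001



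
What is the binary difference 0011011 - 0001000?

Method 1 - Direct subtraction (column by column from the right: bit − bit − borrow-in; if negative, add 2 and borrow 1 from the next column):
borrow: 0000000
        0011011
-       0001000
---------------
        0010011

Method 2 - Add two's complement:
Two's complement of 0001000: invert → 1110111, add 1 → 1111000
  0011011
+ 1111000
---------
 10010011  (end carry out of the top bit = 1)
Discarding the end carry: 0010011
Decimal check:
  0011011 = 16 + 8 + 2 + 1 = 27
  0001000 = 8
  27 - 8 = 19, and 0010011 = 16 + 2 + 1 = 19 ✓



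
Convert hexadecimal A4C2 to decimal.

Expand by place value (powers of 16):
Digit values: A = 10, C = 12
A4C2 = 10 × 16^3 + 4 × 16^2 + 12 × 16^1 + 2 × 16^0
= 10 × 4096 + 4 × 256 + 12 × 16 + 2 × 1
= 40960 + 1024 + 192 + 2
= 42178



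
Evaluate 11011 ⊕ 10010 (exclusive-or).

XOR: 1 when bits differ
  11011
^ 10010
-------
  01001
Decimal: 27 ^ 18 = 9



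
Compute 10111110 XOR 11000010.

XOR: 1 when bits differ
  10111110
^ 11000010
----------
  01111100
Decimal: 190 ^ 194 = 124



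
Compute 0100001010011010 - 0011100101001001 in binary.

Method 1 - Direct subtraction (column by column from the right: bit − bit − borrow-in; if negative, add 2 and borrow 1 from the next column):
borrow: 0111001010000010
        0100001010011010
-       0011100101001001
------------------------
        0000100101010001

Method 2 - Add two's complement:
Two's complement of 0011100101001001: invert → 1100011010110110, add 1 → 1100011010110111
  0100001010011010
+ 1100011010110111
------------------
 10000100101010001  (end carry out of the top bit = 1)
Discarding the end carry: 0000100101010001
Decimal check:
  0100001010011010 = 16384 + 512 + 128 + 16 + 8 + 2 = 17050
  0011100101001001 = 8192 + 4096 + 2048 + 256 + 64 + 8 + 1 = 14665
  17050 - 14665 = 2385, and 0000100101010001 = 2048 + 256 + 64 + 16 + 1 = 2385 ✓



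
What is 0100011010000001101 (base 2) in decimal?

Sum of powers of 2 for each 1-bit:
2^0 + 2^2 + 2^3 + 2^10 + 2^12 + 2^13 + 2^17
= 1 + 4 + 8 + 1024 + 4096 + 8192 + 131072
= 144397



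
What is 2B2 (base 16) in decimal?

Expand by place value (powers of 16):
Digit values: B = 11
2B2 = 2 × 16^2 + 11 × 16^1 + 2 × 16^0
= 2 × 256 + 11 × 16 + 2 × 1
= 512 + 176 + 2
= 690



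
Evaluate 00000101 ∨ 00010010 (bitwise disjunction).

OR: 1 when either bit is 1
  00000101
| 00010010
----------
  00010111
Decimal: 5 | 18 = 23



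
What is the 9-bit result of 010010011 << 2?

Original: 010010011 (decimal 147)
Shift left by 2 positions
Append 2 zeros on the right and drop the 2 high bits that overflow the 9-bit width
Result: 001001100 (decimal 76)
Equivalent: 147 << 2 = 147 × 2^2 = 588, truncated to 9 bits = 76



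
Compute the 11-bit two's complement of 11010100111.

Original (sign bit 1, negative): 11010100111
Step 1 - Invert all bits: 00101011000
Step 2 - Add 1: 00101011001
Verification: 11010100111 + 00101011001 = 100000000000; discarding the end carry (carry out of the top bit) leaves the 11-bit value 00000000000, as required for x + (-x)



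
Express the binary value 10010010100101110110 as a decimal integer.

Sum of powers of 2 for each 1-bit:
2^1 + 2^2 + 2^4 + 2^5 + 2^6 + 2^8 + 2^11 + 2^13 + 2^16 + 2^19
= 2 + 4 + 16 + 32 + 64 + 256 + 2048 + 8192 + 65536 + 524288
= 600438



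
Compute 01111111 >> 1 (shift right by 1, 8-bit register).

Original: 01111111 (decimal 127)
Shift right by 1 position
Drop the 1 low bit; fill with zero on the left
Result: 00111111 (decimal 63)
Equivalent: 127 >> 1 = 127 ÷ 2^1 = 63



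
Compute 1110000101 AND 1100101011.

AND: 1 only when both bits are 1
  1110000101
& 1100101011
------------
  1100000001
Decimal: 901 & 811 = 769



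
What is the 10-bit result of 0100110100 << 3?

Original: 0100110100 (decimal 308)
Shift left by 3 positions
Append 3 zeros on the right and drop the 3 high bits that overflow the 10-bit width
Result: 0110100000 (decimal 416)
Equivalent: 308 << 3 = 308 × 2^3 = 2464, truncated to 10 bits = 416



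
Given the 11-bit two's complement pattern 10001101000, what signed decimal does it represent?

Binary: 10001101000
Sign bit: 1 (negative)
Invert: 01110010111
Add 1:  01110011000
Magnitude: 01110011000 = 512 + 256 + 128 + 16 + 8 = 920
Value: -920



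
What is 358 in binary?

Using repeated division by 2:
358 ÷ 2 = 179 remainder 0
179 ÷ 2 = 89 remainder 1
89 ÷ 2 = 44 remainder 1
44 ÷ 2 = 22 remainder 0
22 ÷ 2 = 11 remainder 0
11 ÷ 2 = 5 remainder 1
5 ÷ 2 = 2 remainder 1
2 ÷ 2 = 1 remainder 0
1 ÷ 2 = 0 remainder 1
Reading remainders bottom to top: 101100110



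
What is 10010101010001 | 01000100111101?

OR: 1 when either bit is 1
  10010101010001
| 01000100111101
----------------
  11010101111101
Decimal: 9553 | 4413 = 13693



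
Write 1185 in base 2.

Using repeated division by 2:
1185 ÷ 2 = 592 remainder 1
592 ÷ 2 = 296 remainder 0
296 ÷ 2 = 148 remainder 0
148 ÷ 2 = 74 remainder 0
74 ÷ 2 = 37 remainder 0
37 ÷ 2 = 18 remainder 1
18 ÷ 2 = 9 remainder 0
9 ÷ 2 = 4 remainder 1
4 ÷ 2 = 2 remainder 0
2 ÷ 2 = 1 remainder 0
1 ÷ 2 = 0 remainder 1
Reading remainders bottom to top: 10010100001



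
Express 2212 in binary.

Using repeated division by 2:
2212 ÷ 2 = 1106 remainder 0
1106 ÷ 2 = 553 remainder 0
553 ÷ 2 = 276 remainder 1
276 ÷ 2 = 138 remainder 0
138 ÷ 2 = 69 remainder 0
69 ÷ 2 = 34 remainder 1
34 ÷ 2 = 17 remainder 0
17 ÷ 2 = 8 remainder 1
8 ÷ 2 = 4 remainder 0
4 ÷ 2 = 2 remainder 0
2 ÷ 2 = 1 remainder 0
1 ÷ 2 = 0 remainder 1
Reading remainders bottom to top: 100010100100



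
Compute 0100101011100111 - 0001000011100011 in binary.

Method 1 - Direct subtraction (column by column from the right: bit − bit − borrow-in; if negative, add 2 and borrow 1 from the next column):
borrow: 0110000000000000
        0100101011100111
-       0001000011100011
------------------------
        0011101000000100

Method 2 - Add two's complement:
Two's complement of 0001000011100011: invert → 1110111100011100, add 1 → 1110111100011101
  0100101011100111
+ 1110111100011101
------------------
 10011101000000100  (end carry out of the top bit = 1)
Discarding the end carry: 0011101000000100
Decimal check:
  0100101011100111 = 16384 + 2048 + 512 + 128 + 64 + 32 + 4 + 2 + 1 = 19175
  0001000011100011 = 4096 + 128 + 64 + 32 + 2 + 1 = 4323
  19175 - 4323 = 14852, and 0011101000000100 = 8192 + 4096 + 2048 + 512 + 4 = 14852 ✓



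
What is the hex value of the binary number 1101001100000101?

Group into 4-bit nibbles from right:
  1101 = D
  0011 = 3
  0000 = 0
  0101 = 5
Result: D305



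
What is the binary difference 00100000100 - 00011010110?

Method 1 - Direct subtraction (column by column from the right: bit − bit − borrow-in; if negative, add 2 and borrow 1 from the next column):
borrow: 00111111100
        00100000100
-       00011010110
-------------------
        00000101110

Method 2 - Add two's complement:
Two's complement of 00011010110: invert → 11100101001, add 1 → 11100101010
  00100000100
+ 11100101010
-------------
 100000101110  (end carry out of the top bit = 1)
Discarding the end carry: 00000101110
Decimal check:
  00100000100 = 256 + 4 = 260
  00011010110 = 128 + 64 + 16 + 4 + 2 = 214
  260 - 214 = 46, and 00000101110 = 32 + 8 + 4 + 2 = 46 ✓



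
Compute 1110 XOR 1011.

XOR: 1 when bits differ
  1110
^ 1011
------
  0101
Decimal: 14 ^ 11 = 5



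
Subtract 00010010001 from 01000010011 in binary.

Method 1 - Direct subtraction (column by column from the right: bit − bit − borrow-in; if negative, add 2 and borrow 1 from the next column):
borrow: 01100000000
        01000010011
-       00010010001
-------------------
        00110000010

Method 2 - Add two's complement:
Two's complement of 00010010001: invert → 11101101110, add 1 → 11101101111
  01000010011
+ 11101101111
-------------
 100110000010  (end carry out of the top bit = 1)
Discarding the end carry: 00110000010
Decimal check:
  01000010011 = 512 + 16 + 2 + 1 = 531
  00010010001 = 128 + 16 + 1 = 145
  531 - 145 = 386, and 00110000010 = 256 + 128 + 2 = 386 ✓



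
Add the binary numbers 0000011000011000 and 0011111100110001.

Add column by column from the right: bit + bit + carry-in; write the sum mod 2, carry 1 when the sum is 2 or 3.
carry:  0111110001100000
        0000011000011000
+       0011111100110001
------------------------
       00100010101001001
(the carry out of the leftmost column, 0, becomes the leading bit)
Decimal check:
  0000011000011000 = 1024 + 512 + 16 + 8 = 1560
  0011111100110001 = 8192 + 4096 + 2048 + 1024 + 512 + 256 + 32 + 16 + 1 = 16177
  1560 + 16177 = 17737, and 00100010101001001 = 16384 + 1024 + 256 + 64 + 8 + 1 = 17737 ✓



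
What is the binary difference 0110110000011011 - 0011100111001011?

Method 1 - Direct subtraction (column by column from the right: bit − bit − borrow-in; if negative, add 2 and borrow 1 from the next column):
borrow: 0110011110000000
        0110110000011011
-       0011100111001011
------------------------
        0011001001010000

Method 2 - Add two's complement:
Two's complement of 0011100111001011: invert → 1100011000110100, add 1 → 1100011000110101
  0110110000011011
+ 1100011000110101
------------------
 10011001001010000  (end carry out of the top bit = 1)
Discarding the end carry: 0011001001010000
Decimal check:
  0110110000011011 = 16384 + 8192 + 2048 + 1024 + 16 + 8 + 2 + 1 = 27675
  0011100111001011 = 8192 + 4096 + 2048 + 256 + 128 + 64 + 8 + 2 + 1 = 14795
  27675 - 14795 = 12880, and 0011001001010000 = 8192 + 4096 + 512 + 64 + 16 = 12880 ✓



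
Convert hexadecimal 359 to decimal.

Expand by place value (powers of 16):
359 = 3 × 16^2 + 5 × 16^1 + 9 × 16^0
= 3 × 256 + 5 × 16 + 9 × 1
= 768 + 80 + 9
= 857



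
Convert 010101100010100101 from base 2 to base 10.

Sum of powers of 2 for each 1-bit:
2^0 + 2^2 + 2^5 + 2^7 + 2^11 + 2^12 + 2^14 + 2^16
= 1 + 4 + 32 + 128 + 2048 + 4096 + 16384 + 65536
= 88229



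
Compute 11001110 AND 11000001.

AND: 1 only when both bits are 1
  11001110
& 11000001
----------
  11000000
Decimal: 206 & 193 = 192



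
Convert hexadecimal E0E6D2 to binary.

Convert each hex digit to 4 bits:
  E = 1110
  0 = 0000
  E = 1110
  6 = 0110
  D = 1101
  2 = 0010
Concatenate: 111000001110011011010010



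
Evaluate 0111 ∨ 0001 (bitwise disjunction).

OR: 1 when either bit is 1
  0111
| 0001
------
  0111
Decimal: 7 | 1 = 7



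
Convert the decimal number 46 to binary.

Using repeated division by 2:
46 ÷ 2 = 23 remainder 0
23 ÷ 2 = 11 remainder 1
11 ÷ 2 = 5 remainder 1
5 ÷ 2 = 2 remainder 1
2 ÷ 2 = 1 remainder 0
1 ÷ 2 = 0 remainder 1
Reading remainders bottom to top: 101110



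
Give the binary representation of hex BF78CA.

Convert each hex digit to 4 bits:
  B = 1011
  F = 1111
  7 = 0111
  8 = 1000
  C = 1100
  A = 1010
Concatenate: 101111110111100011001010



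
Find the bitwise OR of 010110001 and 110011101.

OR: 1 when either bit is 1
  010110001
| 110011101
-----------
  110111101
Decimal: 177 | 413 = 445



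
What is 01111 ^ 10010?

XOR: 1 when bits differ
  01111
^ 10010
-------
  11101
Decimal: 15 ^ 18 = 29



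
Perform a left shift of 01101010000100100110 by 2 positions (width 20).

Original: 01101010000100100110 (decimal 434470)
Shift left by 2 positions
Append 2 zeros on the right and drop the 2 high bits that overflow the 20-bit width
Result: 10101000010010011000 (decimal 689304)
Equivalent: 434470 << 2 = 434470 × 2^2 = 1737880, truncated to 20 bits = 689304



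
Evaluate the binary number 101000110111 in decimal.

Sum of powers of 2 for each 1-bit:
2^0 + 2^1 + 2^2 + 2^4 + 2^5 + 2^9 + 2^11
= 1 + 2 + 4 + 16 + 32 + 512 + 2048
= 2615



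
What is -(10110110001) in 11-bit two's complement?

Original (sign bit 1, negative): 10110110001
Step 1 - Invert all bits: 01001001110
Step 2 - Add 1: 01001001111
Verification: 10110110001 + 01001001111 = 100000000000; discarding the end carry (carry out of the top bit) leaves the 11-bit value 00000000000, as required for x + (-x)



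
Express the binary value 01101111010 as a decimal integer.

Sum of powers of 2 for each 1-bit:
2^1 + 2^3 + 2^4 + 2^5 + 2^6 + 2^8 + 2^9
= 2 + 8 + 16 + 32 + 64 + 256 + 512
= 890



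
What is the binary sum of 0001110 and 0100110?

Add column by column from the right: bit + bit + carry-in; write the sum mod 2, carry 1 when the sum is 2 or 3.
carry:  0011100
        0001110
+       0100110
---------------
       00110100
(the carry out of the leftmost column, 0, becomes the leading bit)
Decimal check:
  0001110 = 8 + 4 + 2 = 14
  0100110 = 32 + 4 + 2 = 38
  14 + 38 = 52, and 00110100 = 32 + 16 + 4 = 52 ✓



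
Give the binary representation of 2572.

Using repeated division by 2:
2572 ÷ 2 = 1286 remainder 0
1286 ÷ 2 = 643 remainder 0
643 ÷ 2 = 321 remainder 1
321 ÷ 2 = 160 remainder 1
160 ÷ 2 = 80 remainder 0
80 ÷ 2 = 40 remainder 0
40 ÷ 2 = 20 remainder 0
20 ÷ 2 = 10 remainder 0
10 ÷ 2 = 5 remainder 0
5 ÷ 2 = 2 remainder 1
2 ÷ 2 = 1 remainder 0
1 ÷ 2 = 0 remainder 1
Reading remainders bottom to top: 101000001100



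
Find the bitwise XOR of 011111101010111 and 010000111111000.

XOR: 1 when bits differ
  011111101010111
^ 010000111111000
-----------------
  001111010101111
Decimal: 16215 ^ 8696 = 7855



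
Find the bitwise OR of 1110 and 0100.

OR: 1 when either bit is 1
  1110
| 0100
------
  1110
Decimal: 14 | 4 = 14



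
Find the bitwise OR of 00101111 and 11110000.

OR: 1 when either bit is 1
  00101111
| 11110000
----------
  11111111
Decimal: 47 | 240 = 255



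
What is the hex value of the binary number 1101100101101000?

Group into 4-bit nibbles from right:
  1101 = D
  1001 = 9
  0110 = 6
  1000 = 8
Result: D968



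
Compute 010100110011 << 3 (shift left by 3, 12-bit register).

Original: 010100110011 (decimal 1331)
Shift left by 3 positions
Append 3 zeros on the right and drop the 3 high bits that overflow the 12-bit width
Result: 100110011000 (decimal 2456)
Equivalent: 1331 << 3 = 1331 × 2^3 = 10648, truncated to 12 bits = 2456



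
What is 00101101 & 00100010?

AND: 1 only when both bits are 1
  00101101
& 00100010
----------
  00100000
Decimal: 45 & 34 = 32



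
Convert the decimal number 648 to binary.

Using repeated division by 2:
648 ÷ 2 = 324 remainder 0
324 ÷ 2 = 162 remainder 0
162 ÷ 2 = 81 remainder 0
81 ÷ 2 = 40 remainder 1
40 ÷ 2 = 20 remainder 0
20 ÷ 2 = 10 remainder 0
10 ÷ 2 = 5 remainder 0
5 ÷ 2 = 2 remainder 1
2 ÷ 2 = 1 remainder 0
1 ÷ 2 = 0 remainder 1
Reading remainders bottom to top: 1010001000



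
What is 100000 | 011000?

OR: 1 when either bit is 1
  100000
| 011000
--------
  111000
Decimal: 32 | 24 = 56



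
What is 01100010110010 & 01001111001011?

AND: 1 only when both bits are 1
  01100010110010
& 01001111001011
----------------
  01000010000010
Decimal: 6322 & 5067 = 4226



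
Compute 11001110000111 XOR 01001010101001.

XOR: 1 when bits differ
  11001110000111
^ 01001010101001
----------------
  10000100101110
Decimal: 13191 ^ 4777 = 8494



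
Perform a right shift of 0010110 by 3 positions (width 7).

Original: 0010110 (decimal 22)
Shift right by 3 positions
Drop the 3 low bits; fill with zeros on the left
Result: 0000010 (decimal 2)
Equivalent: 22 >> 3 = 22 ÷ 2^3 = 2



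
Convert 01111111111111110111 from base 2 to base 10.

Sum of powers of 2 for each 1-bit:
2^0 + 2^1 + 2^2 + 2^4 + 2^5 + 2^6 + 2^7 + 2^8 + 2^9 + 2^10 + 2^11 + 2^12 + 2^13 + 2^14 + 2^15 + 2^16 + 2^17 + 2^18
= 1 + 2 + 4 + 16 + 32 + 64 + 128 + 256 + 512 + 1024 + 2048 + 4096 + 8192 + 16384 + 32768 + 65536 + 131072 + 262144
= 524279



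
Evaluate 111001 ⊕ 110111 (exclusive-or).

XOR: 1 when bits differ
  111001
^ 110111
--------
  001110
Decimal: 57 ^ 55 = 14



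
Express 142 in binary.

Using repeated division by 2:
142 ÷ 2 = 71 remainder 0
71 ÷ 2 = 35 remainder 1
35 ÷ 2 = 17 remainder 1
17 ÷ 2 = 8 remainder 1
8 ÷ 2 = 4 remainder 0
4 ÷ 2 = 2 remainder 0
2 ÷ 2 = 1 remainder 0
1 ÷ 2 = 0 remainder 1
Reading remainders bottom to top: 10001110



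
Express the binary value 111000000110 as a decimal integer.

Sum of powers of 2 for each 1-bit:
2^1 + 2^2 + 2^9 + 2^10 + 2^11
= 2 + 4 + 512 + 1024 + 2048
= 3590



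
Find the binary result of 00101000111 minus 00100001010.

Method 1 - Direct subtraction (column by column from the right: bit − bit − borrow-in; if negative, add 2 and borrow 1 from the next column):
borrow: 00001110000
        00101000111
-       00100001010
-------------------
        00000111101

Method 2 - Add two's complement:
Two's complement of 00100001010: invert → 11011110101, add 1 → 11011110110
  00101000111
+ 11011110110
-------------
 100000111101  (end carry out of the top bit = 1)
Discarding the end carry: 00000111101
Decimal check:
  00101000111 = 256 + 64 + 4 + 2 + 1 = 327
  00100001010 = 256 + 8 + 2 = 266
  327 - 266 = 61, and 00000111101 = 32 + 16 + 8 + 4 + 1 = 61 ✓



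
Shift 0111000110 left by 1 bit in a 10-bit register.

Original: 0111000110 (decimal 454)
Shift left by 1 position
Append 1 zero on the right
Result: 1110001100 (decimal 908)
Equivalent: 454 << 1 = 454 × 2^1 = 908



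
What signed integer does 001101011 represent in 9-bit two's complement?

Binary: 001101011
Sign bit: 0 (non-negative)
Read directly as an unsigned value:
001101011 = 64 + 32 + 8 + 2 + 1 = 107
Value: 107



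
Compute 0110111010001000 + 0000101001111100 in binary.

Add column by column from the right: bit + bit + carry-in; write the sum mod 2, carry 1 when the sum is 2 or 3.
carry:  0001110111110000
        0110111010001000
+       0000101001111100
------------------------
       00111100100000100
(the carry out of the leftmost column, 0, becomes the leading bit)
Decimal check:
  0110111010001000 = 16384 + 8192 + 2048 + 1024 + 512 + 128 + 8 = 28296
  0000101001111100 = 2048 + 512 + 64 + 32 + 16 + 8 + 4 = 2684
  28296 + 2684 = 30980, and 00111100100000100 = 16384 + 8192 + 4096 + 2048 + 256 + 4 = 30980 ✓



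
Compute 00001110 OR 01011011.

OR: 1 when either bit is 1
  00001110
| 01011011
----------
  01011111
Decimal: 14 | 91 = 95



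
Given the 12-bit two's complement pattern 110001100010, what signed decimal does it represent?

Binary: 110001100010
Sign bit: 1 (negative)
Invert: 001110011101
Add 1:  001110011110
Magnitude: 001110011110 = 512 + 256 + 128 + 16 + 8 + 4 + 2 = 926
Value: -926



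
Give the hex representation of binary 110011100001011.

Group into 4-bit nibbles from right:
  0110 = 6
  0111 = 7
  0000 = 0
  1011 = B
Result: 670B



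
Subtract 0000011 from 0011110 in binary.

Method 1 - Direct subtraction (column by column from the right: bit − bit − borrow-in; if negative, add 2 and borrow 1 from the next column):
borrow: 0000110
        0011110
-       0000011
---------------
        0011011

Method 2 - Add two's complement:
Two's complement of 0000011: invert → 1111100, add 1 → 1111101
  0011110
+ 1111101
---------
 10011011  (end carry out of the top bit = 1)
Discarding the end carry: 0011011
Decimal check:
  0011110 = 16 + 8 + 4 + 2 = 30
  0000011 = 2 + 1 = 3
  30 - 3 = 27, and 0011011 = 16 + 8 + 2 + 1 = 27 ✓

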